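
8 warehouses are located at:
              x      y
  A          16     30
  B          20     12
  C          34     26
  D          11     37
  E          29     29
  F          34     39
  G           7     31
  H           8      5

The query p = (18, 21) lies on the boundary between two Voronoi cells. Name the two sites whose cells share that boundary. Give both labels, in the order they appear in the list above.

A and B

Squared distances from p to each site:
|pA|² = 4 + 81 = 85
|pB|² = 4 + 81 = 85
|pC|² = 256 + 25 = 281
|pD|² = 49 + 256 = 305
|pE|² = 121 + 64 = 185
|pF|² = 256 + 324 = 580
|pG|² = 121 + 100 = 221
|pH|² = 100 + 256 = 356
p is equidistant from A and B (both at squared distance 85), and every other site is strictly farther — so p lies on the A–B Voronoi edge.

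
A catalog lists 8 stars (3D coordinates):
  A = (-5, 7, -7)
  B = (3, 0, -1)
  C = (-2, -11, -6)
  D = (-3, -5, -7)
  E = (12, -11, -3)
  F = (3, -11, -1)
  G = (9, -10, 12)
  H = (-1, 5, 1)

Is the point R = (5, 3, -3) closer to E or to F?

Compare squared distances:
|RE|² = (5−12)² + (3−(-11))² + (-3−(-3))² = 49 + 196 + 0 = 245
|RF|² = (5−3)² + (3−(-11))² + (-3−(-1))² = 4 + 196 + 4 = 204
245 > 204, so F is closer.

F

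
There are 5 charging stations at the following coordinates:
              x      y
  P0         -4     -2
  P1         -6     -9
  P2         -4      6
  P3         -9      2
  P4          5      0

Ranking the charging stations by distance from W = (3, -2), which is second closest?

P0

Since √ is increasing, it suffices to compare squared distances:
|WP0|² = (3−(-4))² + (-2−(-2))² = 49 + 0 = 49
|WP1|² = (3−(-6))² + (-2−(-9))² = 81 + 49 = 130
|WP2|² = (3−(-4))² + (-2−6)² = 49 + 64 = 113
|WP3|² = (3−(-9))² + (-2−2)² = 144 + 16 = 160
|WP4|² = (3−5)² + (-2−0)² = 4 + 4 = 8
Sorted ascending: P4, P0, P2, … — the second-nearest is P0.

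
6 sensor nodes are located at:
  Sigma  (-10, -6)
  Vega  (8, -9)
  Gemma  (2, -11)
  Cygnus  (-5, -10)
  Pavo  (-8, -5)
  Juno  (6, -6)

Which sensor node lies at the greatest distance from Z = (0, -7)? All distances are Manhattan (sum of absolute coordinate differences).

d(Z, Sigma) = 10 + 1 = 11
d(Z, Vega) = 8 + 2 = 10
d(Z, Gemma) = 2 + 4 = 6
d(Z, Cygnus) = 5 + 3 = 8
d(Z, Pavo) = 8 + 2 = 10
d(Z, Juno) = 6 + 1 = 7
The largest is to Sigma.

Sigma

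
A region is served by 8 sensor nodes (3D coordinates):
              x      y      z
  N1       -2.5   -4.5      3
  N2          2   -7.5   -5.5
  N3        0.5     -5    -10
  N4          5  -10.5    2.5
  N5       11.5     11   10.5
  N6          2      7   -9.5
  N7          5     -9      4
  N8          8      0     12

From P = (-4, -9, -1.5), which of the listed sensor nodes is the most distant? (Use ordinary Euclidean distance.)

Since √ is increasing, it suffices to compare squared distances:
|PN1|² = 2.25 + 20.25 + 20.25 = 42.75
|PN2|² = 36 + 2.25 + 16 = 54.25
|PN3|² = 20.25 + 16 + 72.25 = 108.5
|PN4|² = 81 + 2.25 + 16 = 99.25
|PN5|² = 240.25 + 400 + 144 = 784.25
|PN6|² = 36 + 256 + 64 = 356
|PN7|² = 81 + 0 + 30.25 = 111.25
|PN8|² = 144 + 81 + 182.25 = 407.25
The largest is to N5.

N5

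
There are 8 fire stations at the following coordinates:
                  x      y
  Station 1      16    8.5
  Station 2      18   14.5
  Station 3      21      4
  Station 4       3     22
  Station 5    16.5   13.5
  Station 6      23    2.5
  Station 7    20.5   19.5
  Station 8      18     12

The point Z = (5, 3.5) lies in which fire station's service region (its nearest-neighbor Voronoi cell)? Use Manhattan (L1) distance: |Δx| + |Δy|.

Station 1

d(Z, Station 1) = |5−16| + |3.5−8.5| = 11 + 5 = 16
d(Z, Station 2) = |5−18| + |3.5−14.5| = 13 + 11 = 24
d(Z, Station 3) = |5−21| + |3.5−4| = 16 + 0.5 = 16.5
d(Z, Station 4) = |5−3| + |3.5−22| = 2 + 18.5 = 20.5
d(Z, Station 5) = |5−16.5| + |3.5−13.5| = 11.5 + 10 = 21.5
d(Z, Station 6) = |5−23| + |3.5−2.5| = 18 + 1 = 19
d(Z, Station 7) = |5−20.5| + |3.5−19.5| = 15.5 + 16 = 31.5
d(Z, Station 8) = |5−18| + |3.5−12| = 13 + 8.5 = 21.5
Station 1 is nearest.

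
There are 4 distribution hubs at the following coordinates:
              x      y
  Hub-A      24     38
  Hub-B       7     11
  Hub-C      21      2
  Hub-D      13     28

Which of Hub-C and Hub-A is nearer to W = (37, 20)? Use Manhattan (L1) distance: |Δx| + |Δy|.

d(W, Hub-C) = |37−21| + |20−2| = 16 + 18 = 34
d(W, Hub-A) = |37−24| + |20−38| = 13 + 18 = 31
34 > 31, so Hub-A is closer.

Hub-A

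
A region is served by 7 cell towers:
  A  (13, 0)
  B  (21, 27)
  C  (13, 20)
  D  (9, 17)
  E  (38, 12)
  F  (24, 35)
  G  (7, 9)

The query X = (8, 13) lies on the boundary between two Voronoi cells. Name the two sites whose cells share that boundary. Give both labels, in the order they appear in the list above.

Squared distances from X to each site:
|XA|² = 25 + 169 = 194
|XB|² = 169 + 196 = 365
|XC|² = 25 + 49 = 74
|XD|² = 1 + 16 = 17
|XE|² = 900 + 1 = 901
|XF|² = 256 + 484 = 740
|XG|² = 1 + 16 = 17
X is equidistant from D and G (both at squared distance 17), and every other site is strictly farther — so X lies on the D–G Voronoi edge.

D and G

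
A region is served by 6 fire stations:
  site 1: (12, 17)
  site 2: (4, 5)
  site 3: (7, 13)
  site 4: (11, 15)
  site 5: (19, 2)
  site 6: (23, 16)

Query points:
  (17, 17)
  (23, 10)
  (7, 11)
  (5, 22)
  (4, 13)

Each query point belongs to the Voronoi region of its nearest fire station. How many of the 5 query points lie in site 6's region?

(17, 17) — d² to each: site 1:25, site 2:313, site 3:116, site 4:40, site 5:229, site 6:37 → nearest is site 1
(23, 10) — d² to each: site 1:170, site 2:386, site 3:265, site 4:169, site 5:80, site 6:36 → nearest is site 6
(7, 11) — d² to each: site 1:61, site 2:45, site 3:4, site 4:32, site 5:225, site 6:281 → nearest is site 3
(5, 22) — d² to each: site 1:74, site 2:290, site 3:85, site 4:85, site 5:596, site 6:360 → nearest is site 1
(4, 13) — d² to each: site 1:80, site 2:64, site 3:9, site 4:53, site 5:346, site 6:370 → nearest is site 3
1 of the 5 points has site 6 as nearest.

1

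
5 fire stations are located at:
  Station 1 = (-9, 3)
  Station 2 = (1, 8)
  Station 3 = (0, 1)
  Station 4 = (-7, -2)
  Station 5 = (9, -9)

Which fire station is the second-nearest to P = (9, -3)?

Since √ is increasing, it suffices to compare squared distances:
d²(P, Station 1) = (9−(-9))² + (-3−3)² = 324 + 36 = 360
d²(P, Station 2) = (9−1)² + (-3−8)² = 64 + 121 = 185
d²(P, Station 3) = (9−0)² + (-3−1)² = 81 + 16 = 97
d²(P, Station 4) = (9−(-7))² + (-3−(-2))² = 256 + 1 = 257
d²(P, Station 5) = (9−9)² + (-3−(-9))² = 0 + 36 = 36
Sorted ascending: Station 5, Station 3, Station 2, … — the second-nearest is Station 3.

Station 3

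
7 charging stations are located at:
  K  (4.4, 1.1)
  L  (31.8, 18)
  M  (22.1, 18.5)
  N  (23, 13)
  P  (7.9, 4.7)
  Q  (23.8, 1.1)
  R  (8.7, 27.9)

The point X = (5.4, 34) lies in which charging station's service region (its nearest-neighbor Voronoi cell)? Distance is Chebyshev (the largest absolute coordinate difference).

d(X,K) = max(1, 32.9) = 32.9
d(X,L) = max(26.4, 16) = 26.4
d(X,M) = max(16.7, 15.5) = 16.7
d(X,N) = max(17.6, 21) = 21
d(X,P) = max(2.5, 29.3) = 29.3
d(X,Q) = max(18.4, 32.9) = 32.9
d(X,R) = max(3.3, 6.1) = 6.1
R is nearest.

R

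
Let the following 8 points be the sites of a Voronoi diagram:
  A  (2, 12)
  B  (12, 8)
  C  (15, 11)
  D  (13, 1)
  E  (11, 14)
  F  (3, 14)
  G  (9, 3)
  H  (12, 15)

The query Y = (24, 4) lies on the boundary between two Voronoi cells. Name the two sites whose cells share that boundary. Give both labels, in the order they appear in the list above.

Squared distances from Y to each site:
|YA|² = (24−2)² + (4−12)² = 484 + 64 = 548
|YB|² = (24−12)² + (4−8)² = 144 + 16 = 160
|YC|² = (24−15)² + (4−11)² = 81 + 49 = 130
|YD|² = (24−13)² + (4−1)² = 121 + 9 = 130
|YE|² = (24−11)² + (4−14)² = 169 + 100 = 269
|YF|² = (24−3)² + (4−14)² = 441 + 100 = 541
|YG|² = (24−9)² + (4−3)² = 225 + 1 = 226
|YH|² = (24−12)² + (4−15)² = 144 + 121 = 265
Y is equidistant from C and D (both at squared distance 130), and every other site is strictly farther — so Y lies on the C–D Voronoi edge.

C and D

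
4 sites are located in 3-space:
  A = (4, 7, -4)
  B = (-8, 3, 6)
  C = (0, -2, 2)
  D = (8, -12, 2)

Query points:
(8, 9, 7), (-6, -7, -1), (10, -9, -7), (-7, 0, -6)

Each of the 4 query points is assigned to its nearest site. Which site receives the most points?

C

(8, 9, 7) — d² to each: A:141, B:293, C:210, D:466 → nearest is A
(-6, -7, -1) — d² to each: A:305, B:153, C:70, D:230 → nearest is C
(10, -9, -7) — d² to each: A:301, B:637, C:230, D:94 → nearest is D
(-7, 0, -6) — d² to each: A:174, B:154, C:117, D:433 → nearest is C
Tally — A:1, C:2, D:1. C captures the most (2).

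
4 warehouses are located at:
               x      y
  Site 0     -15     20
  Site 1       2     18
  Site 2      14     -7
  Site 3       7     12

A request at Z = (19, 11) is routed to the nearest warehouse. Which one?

Since √ is increasing, it suffices to compare squared distances:
d²(Z, Site 0) = (19−(-15))² + (11−20)² = 1156 + 81 = 1237
d²(Z, Site 1) = (19−2)² + (11−18)² = 289 + 49 = 338
d²(Z, Site 2) = (19−14)² + (11−(-7))² = 25 + 324 = 349
d²(Z, Site 3) = (19−7)² + (11−12)² = 144 + 1 = 145
Site 3 is nearest.

Site 3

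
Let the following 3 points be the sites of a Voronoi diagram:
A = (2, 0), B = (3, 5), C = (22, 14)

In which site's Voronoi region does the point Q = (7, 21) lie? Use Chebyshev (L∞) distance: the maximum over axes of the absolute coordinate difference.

C

d(Q,A) = max(5, 21) = 21
d(Q,B) = max(4, 16) = 16
d(Q,C) = max(15, 7) = 15
Minimum is at C.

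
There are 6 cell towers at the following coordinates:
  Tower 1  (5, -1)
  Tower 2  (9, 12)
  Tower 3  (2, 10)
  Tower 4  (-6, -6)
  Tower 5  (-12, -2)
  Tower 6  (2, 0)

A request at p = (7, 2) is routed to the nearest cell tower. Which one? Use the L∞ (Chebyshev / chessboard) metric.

Tower 1

d(p, Tower 1) = max(2, 3) = 3
d(p, Tower 2) = max(2, 10) = 10
d(p, Tower 3) = max(5, 8) = 8
d(p, Tower 4) = max(13, 8) = 13
d(p, Tower 5) = max(19, 4) = 19
d(p, Tower 6) = max(5, 2) = 5
The smallest is to Tower 1, so p lies in the Voronoi region of Tower 1.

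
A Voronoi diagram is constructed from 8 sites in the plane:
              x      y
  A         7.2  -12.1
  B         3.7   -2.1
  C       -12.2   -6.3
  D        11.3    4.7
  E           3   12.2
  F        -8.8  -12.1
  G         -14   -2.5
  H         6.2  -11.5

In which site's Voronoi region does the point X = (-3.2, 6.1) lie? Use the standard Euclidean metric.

Compare squared distances (the ordering matches that of the actual distances):
|XA|² = 108.16 + 331.24 = 439.4
|XB|² = 47.61 + 67.24 = 114.85
|XC|² = 81 + 153.76 = 234.76
|XD|² = 210.25 + 1.96 = 212.21
|XE|² = 38.44 + 37.21 = 75.65
|XF|² = 31.36 + 331.24 = 362.6
|XG|² = 116.64 + 73.96 = 190.6
|XH|² = 88.36 + 309.76 = 398.12
Minimum is at E.

E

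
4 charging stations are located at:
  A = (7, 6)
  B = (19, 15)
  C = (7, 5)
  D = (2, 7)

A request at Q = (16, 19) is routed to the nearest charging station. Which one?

B

Since √ is increasing, it suffices to compare squared distances:
|QA|² = 81 + 169 = 250
|QB|² = 9 + 16 = 25
|QC|² = 81 + 196 = 277
|QD|² = 196 + 144 = 340
The smallest is to B, so Q lies in the Voronoi region of B.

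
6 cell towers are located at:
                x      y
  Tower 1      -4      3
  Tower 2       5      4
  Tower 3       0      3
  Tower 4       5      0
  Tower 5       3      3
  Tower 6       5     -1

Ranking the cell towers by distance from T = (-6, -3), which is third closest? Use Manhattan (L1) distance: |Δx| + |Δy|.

d(T, Tower 1) = |-6−(-4)| + |-3−3| = 2 + 6 = 8
d(T, Tower 2) = |-6−5| + |-3−4| = 11 + 7 = 18
d(T, Tower 3) = |-6−0| + |-3−3| = 6 + 6 = 12
d(T, Tower 4) = |-6−5| + |-3−0| = 11 + 3 = 14
d(T, Tower 5) = |-6−3| + |-3−3| = 9 + 6 = 15
d(T, Tower 6) = |-6−5| + |-3−(-1)| = 11 + 2 = 13
Sorted ascending: Tower 1, Tower 3, Tower 6, Tower 4, … — the third-nearest is Tower 6.

Tower 6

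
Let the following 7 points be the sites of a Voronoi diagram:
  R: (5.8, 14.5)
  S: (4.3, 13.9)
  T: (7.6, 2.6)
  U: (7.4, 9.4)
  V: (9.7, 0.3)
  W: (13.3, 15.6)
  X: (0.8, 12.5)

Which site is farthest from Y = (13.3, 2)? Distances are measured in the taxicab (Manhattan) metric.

X

d(Y,R) = |13.3−5.8| + |2−14.5| = 7.5 + 12.5 = 20
d(Y,S) = |13.3−4.3| + |2−13.9| = 9 + 11.9 = 20.9
d(Y,T) = |13.3−7.6| + |2−2.6| = 5.7 + 0.6 = 6.3
d(Y,U) = |13.3−7.4| + |2−9.4| = 5.9 + 7.4 = 13.3
d(Y,V) = |13.3−9.7| + |2−0.3| = 3.6 + 1.7 = 5.3
d(Y,W) = |13.3−13.3| + |2−15.6| = 0 + 13.6 = 13.6
d(Y,X) = |13.3−0.8| + |2−12.5| = 12.5 + 10.5 = 23
The largest is to X.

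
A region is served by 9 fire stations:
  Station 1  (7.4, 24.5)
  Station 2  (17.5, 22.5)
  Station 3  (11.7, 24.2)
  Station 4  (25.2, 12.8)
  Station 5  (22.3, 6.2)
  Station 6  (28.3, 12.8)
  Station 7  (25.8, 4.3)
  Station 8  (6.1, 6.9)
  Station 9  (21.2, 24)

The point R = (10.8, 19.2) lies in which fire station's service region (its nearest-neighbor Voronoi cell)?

Station 3

Compare squared distances (the ordering matches that of the actual distances):
d²(R, Station 1) = (10.8−7.4)² + (19.2−24.5)² = 11.56 + 28.09 = 39.65
d²(R, Station 2) = (10.8−17.5)² + (19.2−22.5)² = 44.89 + 10.89 = 55.78
d²(R, Station 3) = (10.8−11.7)² + (19.2−24.2)² = 0.81 + 25 = 25.81
d²(R, Station 4) = (10.8−25.2)² + (19.2−12.8)² = 207.36 + 40.96 = 248.32
d²(R, Station 5) = (10.8−22.3)² + (19.2−6.2)² = 132.25 + 169 = 301.25
d²(R, Station 6) = (10.8−28.3)² + (19.2−12.8)² = 306.25 + 40.96 = 347.21
d²(R, Station 7) = (10.8−25.8)² + (19.2−4.3)² = 225 + 222.01 = 447.01
d²(R, Station 8) = (10.8−6.1)² + (19.2−6.9)² = 22.09 + 151.29 = 173.38
d²(R, Station 9) = (10.8−21.2)² + (19.2−24)² = 108.16 + 23.04 = 131.2
The smallest is to Station 3, so R lies in the Voronoi region of Station 3.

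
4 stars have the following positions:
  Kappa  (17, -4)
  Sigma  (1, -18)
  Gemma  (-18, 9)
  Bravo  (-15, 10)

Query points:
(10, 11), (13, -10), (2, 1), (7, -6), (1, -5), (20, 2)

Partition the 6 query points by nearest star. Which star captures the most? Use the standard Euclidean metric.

(10, 11) — d² to each: Kappa:274, Sigma:922, Gemma:788, Bravo:626 → nearest is Kappa
(13, -10) — d² to each: Kappa:52, Sigma:208, Gemma:1322, Bravo:1184 → nearest is Kappa
(2, 1) — d² to each: Kappa:250, Sigma:362, Gemma:464, Bravo:370 → nearest is Kappa
(7, -6) — d² to each: Kappa:104, Sigma:180, Gemma:850, Bravo:740 → nearest is Kappa
(1, -5) — d² to each: Kappa:257, Sigma:169, Gemma:557, Bravo:481 → nearest is Sigma
(20, 2) — d² to each: Kappa:45, Sigma:761, Gemma:1493, Bravo:1289 → nearest is Kappa
Tally — Kappa:5, Sigma:1. Kappa captures the most (5).

Kappa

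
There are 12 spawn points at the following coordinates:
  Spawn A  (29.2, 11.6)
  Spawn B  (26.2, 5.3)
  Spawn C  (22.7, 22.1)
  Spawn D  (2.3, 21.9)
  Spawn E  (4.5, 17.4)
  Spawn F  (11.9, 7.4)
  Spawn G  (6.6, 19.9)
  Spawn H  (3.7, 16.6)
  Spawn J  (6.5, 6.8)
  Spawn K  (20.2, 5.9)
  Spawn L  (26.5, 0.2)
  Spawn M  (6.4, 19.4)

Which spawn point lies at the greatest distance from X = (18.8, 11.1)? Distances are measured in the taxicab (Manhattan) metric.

Spawn D

d(X, Spawn A) = |18.8−29.2| + |11.1−11.6| = 10.4 + 0.5 = 10.9
d(X, Spawn B) = |18.8−26.2| + |11.1−5.3| = 7.4 + 5.8 = 13.2
d(X, Spawn C) = |18.8−22.7| + |11.1−22.1| = 3.9 + 11 = 14.9
d(X, Spawn D) = |18.8−2.3| + |11.1−21.9| = 16.5 + 10.8 = 27.3
d(X, Spawn E) = |18.8−4.5| + |11.1−17.4| = 14.3 + 6.3 = 20.6
d(X, Spawn F) = |18.8−11.9| + |11.1−7.4| = 6.9 + 3.7 = 10.6
d(X, Spawn G) = |18.8−6.6| + |11.1−19.9| = 12.2 + 8.8 = 21
d(X, Spawn H) = |18.8−3.7| + |11.1−16.6| = 15.1 + 5.5 = 20.6
d(X, Spawn J) = |18.8−6.5| + |11.1−6.8| = 12.3 + 4.3 = 16.6
d(X, Spawn K) = |18.8−20.2| + |11.1−5.9| = 1.4 + 5.2 = 6.6
d(X, Spawn L) = |18.8−26.5| + |11.1−0.2| = 7.7 + 10.9 = 18.6
d(X, Spawn M) = |18.8−6.4| + |11.1−19.4| = 12.4 + 8.3 = 20.7
The largest is to Spawn D.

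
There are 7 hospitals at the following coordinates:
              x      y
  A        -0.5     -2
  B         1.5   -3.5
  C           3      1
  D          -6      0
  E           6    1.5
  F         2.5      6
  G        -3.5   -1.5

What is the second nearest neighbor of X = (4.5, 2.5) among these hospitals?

Compare squared distances (the ordering matches that of the actual distances):
|XA|² = (4.5−(-0.5))² + (2.5−(-2))² = 25 + 20.25 = 45.25
|XB|² = (4.5−1.5)² + (2.5−(-3.5))² = 9 + 36 = 45
|XC|² = (4.5−3)² + (2.5−1)² = 2.25 + 2.25 = 4.5
|XD|² = (4.5−(-6))² + (2.5−0)² = 110.25 + 6.25 = 116.5
|XE|² = (4.5−6)² + (2.5−1.5)² = 2.25 + 1 = 3.25
|XF|² = (4.5−2.5)² + (2.5−6)² = 4 + 12.25 = 16.25
|XG|² = (4.5−(-3.5))² + (2.5−(-1.5))² = 64 + 16 = 80
Sorted ascending: E, C, F, … — the second-nearest is C.

C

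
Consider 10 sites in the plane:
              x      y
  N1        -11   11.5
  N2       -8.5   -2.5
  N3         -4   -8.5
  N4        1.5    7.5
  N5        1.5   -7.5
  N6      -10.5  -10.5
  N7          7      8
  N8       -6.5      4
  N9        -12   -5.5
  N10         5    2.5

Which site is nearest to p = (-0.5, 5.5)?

Since √ is increasing, it suffices to compare squared distances:
|pN1|² = (-0.5−(-11))² + (5.5−11.5)² = 110.25 + 36 = 146.25
|pN2|² = (-0.5−(-8.5))² + (5.5−(-2.5))² = 64 + 64 = 128
|pN3|² = (-0.5−(-4))² + (5.5−(-8.5))² = 12.25 + 196 = 208.25
|pN4|² = (-0.5−1.5)² + (5.5−7.5)² = 4 + 4 = 8
|pN5|² = (-0.5−1.5)² + (5.5−(-7.5))² = 4 + 169 = 173
|pN6|² = (-0.5−(-10.5))² + (5.5−(-10.5))² = 100 + 256 = 356
|pN7|² = (-0.5−7)² + (5.5−8)² = 56.25 + 6.25 = 62.5
|pN8|² = (-0.5−(-6.5))² + (5.5−4)² = 36 + 2.25 = 38.25
|pN9|² = (-0.5−(-12))² + (5.5−(-5.5))² = 132.25 + 121 = 253.25
d²(p, N10) = (-0.5−5)² + (5.5−2.5)² = 30.25 + 9 = 39.25
Minimum is at N4.

N4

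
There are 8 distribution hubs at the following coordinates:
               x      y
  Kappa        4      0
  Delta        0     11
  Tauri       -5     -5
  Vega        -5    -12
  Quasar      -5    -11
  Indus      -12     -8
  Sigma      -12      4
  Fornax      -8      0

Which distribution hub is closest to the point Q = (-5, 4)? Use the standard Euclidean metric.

Fornax

Compare squared distances (the ordering matches that of the actual distances):
d²(Q, Kappa) = (-5−4)² + (4−0)² = 81 + 16 = 97
d²(Q, Delta) = (-5−0)² + (4−11)² = 25 + 49 = 74
d²(Q, Tauri) = (-5−(-5))² + (4−(-5))² = 0 + 81 = 81
d²(Q, Vega) = (-5−(-5))² + (4−(-12))² = 0 + 256 = 256
d²(Q, Quasar) = (-5−(-5))² + (4−(-11))² = 0 + 225 = 225
d²(Q, Indus) = (-5−(-12))² + (4−(-8))² = 49 + 144 = 193
d²(Q, Sigma) = (-5−(-12))² + (4−4)² = 49 + 0 = 49
d²(Q, Fornax) = (-5−(-8))² + (4−0)² = 9 + 16 = 25
Fornax is nearest.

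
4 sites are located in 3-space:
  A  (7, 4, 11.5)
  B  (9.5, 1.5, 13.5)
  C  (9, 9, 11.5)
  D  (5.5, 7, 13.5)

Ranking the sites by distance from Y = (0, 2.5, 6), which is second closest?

Compare squared distances (the ordering matches that of the actual distances):
|YA|² = (0−7)² + (2.5−4)² + (6−11.5)² = 49 + 2.25 + 30.25 = 81.5
|YB|² = (0−9.5)² + (2.5−1.5)² + (6−13.5)² = 90.25 + 1 + 56.25 = 147.5
|YC|² = (0−9)² + (2.5−9)² + (6−11.5)² = 81 + 42.25 + 30.25 = 153.5
|YD|² = (0−5.5)² + (2.5−7)² + (6−13.5)² = 30.25 + 20.25 + 56.25 = 106.75
Sorted ascending: A, D, B, … — the second-nearest is D.

D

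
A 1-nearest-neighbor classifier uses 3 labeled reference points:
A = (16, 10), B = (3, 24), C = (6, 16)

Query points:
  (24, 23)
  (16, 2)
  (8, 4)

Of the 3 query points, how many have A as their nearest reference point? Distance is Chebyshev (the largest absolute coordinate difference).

3

(24, 23) — d to each: A:13, B:21, C:18 → nearest is A
(16, 2) — d to each: A:8, B:22, C:14 → nearest is A
(8, 4) — d to each: A:8, B:20, C:12 → nearest is A
3 of the 3 points have A as nearest.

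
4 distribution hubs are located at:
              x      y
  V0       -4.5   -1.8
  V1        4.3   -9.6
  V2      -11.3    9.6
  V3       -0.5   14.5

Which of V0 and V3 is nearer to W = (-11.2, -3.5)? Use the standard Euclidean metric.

Compare squared distances:
|WV0|² = (-11.2−(-4.5))² + (-3.5−(-1.8))² = 44.89 + 2.89 = 47.78
|WV3|² = (-11.2−(-0.5))² + (-3.5−14.5)² = 114.49 + 324 = 438.49
47.78 < 438.49, so V0 is closer.

V0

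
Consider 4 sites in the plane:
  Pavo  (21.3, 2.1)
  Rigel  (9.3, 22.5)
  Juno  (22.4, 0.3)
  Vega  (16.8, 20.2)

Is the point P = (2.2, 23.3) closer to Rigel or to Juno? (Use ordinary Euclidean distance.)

Compare squared distances:
d²(P, Rigel) = (2.2−9.3)² + (23.3−22.5)² = 50.41 + 0.64 = 51.05
d²(P, Juno) = (2.2−22.4)² + (23.3−0.3)² = 408.04 + 529 = 937.04
51.05 < 937.04, so Rigel is closer.

Rigel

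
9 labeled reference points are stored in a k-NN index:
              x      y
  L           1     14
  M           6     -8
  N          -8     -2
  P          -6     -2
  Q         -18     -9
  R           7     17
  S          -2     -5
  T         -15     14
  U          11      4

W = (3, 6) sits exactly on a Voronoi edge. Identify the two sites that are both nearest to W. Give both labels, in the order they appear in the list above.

L and U

Squared distances from W to each site:
|WL|² = 4 + 64 = 68
|WM|² = 9 + 196 = 205
|WN|² = 121 + 64 = 185
|WP|² = 81 + 64 = 145
|WQ|² = 441 + 225 = 666
|WR|² = 16 + 121 = 137
|WS|² = 25 + 121 = 146
|WT|² = 324 + 64 = 388
|WU|² = 64 + 4 = 68
W is equidistant from L and U (both at squared distance 68), and every other site is strictly farther — so W lies on the L–U Voronoi edge.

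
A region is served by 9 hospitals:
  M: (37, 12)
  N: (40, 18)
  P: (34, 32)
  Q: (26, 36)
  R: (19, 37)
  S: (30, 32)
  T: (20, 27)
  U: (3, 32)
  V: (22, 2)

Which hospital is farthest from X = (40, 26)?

Since √ is increasing, it suffices to compare squared distances:
|XM|² = (40−37)² + (26−12)² = 9 + 196 = 205
|XN|² = (40−40)² + (26−18)² = 0 + 64 = 64
|XP|² = (40−34)² + (26−32)² = 36 + 36 = 72
|XQ|² = (40−26)² + (26−36)² = 196 + 100 = 296
|XR|² = (40−19)² + (26−37)² = 441 + 121 = 562
|XS|² = (40−30)² + (26−32)² = 100 + 36 = 136
|XT|² = (40−20)² + (26−27)² = 400 + 1 = 401
|XU|² = (40−3)² + (26−32)² = 1369 + 36 = 1405
|XV|² = (40−22)² + (26−2)² = 324 + 576 = 900
The largest is to U.

U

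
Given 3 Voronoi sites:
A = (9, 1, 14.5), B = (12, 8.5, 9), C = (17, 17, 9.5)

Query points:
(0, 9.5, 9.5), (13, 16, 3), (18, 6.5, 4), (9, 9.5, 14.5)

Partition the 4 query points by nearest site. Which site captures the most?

(0, 9.5, 9.5) — d² to each: A:178.25, B:145.25, C:345.25 → nearest is B
(13, 16, 3) — d² to each: A:373.25, B:93.25, C:59.25 → nearest is C
(18, 6.5, 4) — d² to each: A:221.5, B:65, C:141.5 → nearest is B
(9, 9.5, 14.5) — d² to each: A:72.25, B:40.25, C:145.25 → nearest is B
Tally — B:3, C:1. B captures the most (3).

B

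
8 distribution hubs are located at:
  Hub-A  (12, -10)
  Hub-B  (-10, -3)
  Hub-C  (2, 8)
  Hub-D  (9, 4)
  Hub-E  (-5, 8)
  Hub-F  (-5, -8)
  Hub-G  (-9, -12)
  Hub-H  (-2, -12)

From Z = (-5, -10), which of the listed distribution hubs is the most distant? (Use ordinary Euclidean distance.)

Since √ is increasing, it suffices to compare squared distances:
d²(Z, Hub-A) = (-5−12)² + (-10−(-10))² = 289 + 0 = 289
d²(Z, Hub-B) = (-5−(-10))² + (-10−(-3))² = 25 + 49 = 74
d²(Z, Hub-C) = (-5−2)² + (-10−8)² = 49 + 324 = 373
d²(Z, Hub-D) = (-5−9)² + (-10−4)² = 196 + 196 = 392
d²(Z, Hub-E) = (-5−(-5))² + (-10−8)² = 0 + 324 = 324
d²(Z, Hub-F) = (-5−(-5))² + (-10−(-8))² = 0 + 4 = 4
d²(Z, Hub-G) = (-5−(-9))² + (-10−(-12))² = 16 + 4 = 20
d²(Z, Hub-H) = (-5−(-2))² + (-10−(-12))² = 9 + 4 = 13
The largest is to Hub-D.

Hub-D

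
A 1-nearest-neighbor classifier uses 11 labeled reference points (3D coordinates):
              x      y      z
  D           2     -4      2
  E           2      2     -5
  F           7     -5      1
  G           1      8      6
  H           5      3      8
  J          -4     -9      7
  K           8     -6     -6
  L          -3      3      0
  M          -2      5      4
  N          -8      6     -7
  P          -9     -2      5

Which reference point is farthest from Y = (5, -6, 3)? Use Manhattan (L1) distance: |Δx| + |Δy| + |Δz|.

d(Y,D) = 3 + 2 + 1 = 6
d(Y,E) = 3 + 8 + 8 = 19
d(Y,F) = 2 + 1 + 2 = 5
d(Y,G) = 4 + 14 + 3 = 21
d(Y,H) = 0 + 9 + 5 = 14
d(Y,J) = 9 + 3 + 4 = 16
d(Y,K) = 3 + 0 + 9 = 12
d(Y,L) = 8 + 9 + 3 = 20
d(Y,M) = 7 + 11 + 1 = 19
d(Y,N) = 13 + 12 + 10 = 35
d(Y,P) = 14 + 4 + 2 = 20
The largest is to N.

N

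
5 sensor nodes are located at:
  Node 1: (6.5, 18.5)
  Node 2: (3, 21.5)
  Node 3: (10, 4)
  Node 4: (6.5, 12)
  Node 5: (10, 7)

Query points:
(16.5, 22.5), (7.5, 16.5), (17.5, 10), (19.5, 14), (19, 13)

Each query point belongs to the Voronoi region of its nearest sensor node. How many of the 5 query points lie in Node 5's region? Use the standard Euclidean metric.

3

(16.5, 22.5) — d² to each: Node 1:116, Node 2:183.25, Node 3:384.5, Node 4:210.25, Node 5:282.5 → nearest is Node 1
(7.5, 16.5) — d² to each: Node 1:5, Node 2:45.25, Node 3:162.5, Node 4:21.25, Node 5:96.5 → nearest is Node 1
(17.5, 10) — d² to each: Node 1:193.25, Node 2:342.5, Node 3:92.25, Node 4:125, Node 5:65.25 → nearest is Node 5
(19.5, 14) — d² to each: Node 1:189.25, Node 2:328.5, Node 3:190.25, Node 4:173, Node 5:139.25 → nearest is Node 5
(19, 13) — d² to each: Node 1:186.5, Node 2:328.25, Node 3:162, Node 4:157.25, Node 5:117 → nearest is Node 5
3 of the 5 points have Node 5 as nearest.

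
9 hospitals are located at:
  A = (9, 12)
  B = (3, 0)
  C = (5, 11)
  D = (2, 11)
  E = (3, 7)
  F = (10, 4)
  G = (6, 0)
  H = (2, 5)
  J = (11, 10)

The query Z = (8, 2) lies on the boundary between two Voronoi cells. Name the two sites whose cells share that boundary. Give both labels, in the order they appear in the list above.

Squared distances from Z to each site:
|ZA|² = (8−9)² + (2−12)² = 1 + 100 = 101
|ZB|² = (8−3)² + (2−0)² = 25 + 4 = 29
|ZC|² = (8−5)² + (2−11)² = 9 + 81 = 90
|ZD|² = (8−2)² + (2−11)² = 36 + 81 = 117
|ZE|² = (8−3)² + (2−7)² = 25 + 25 = 50
|ZF|² = (8−10)² + (2−4)² = 4 + 4 = 8
|ZG|² = (8−6)² + (2−0)² = 4 + 4 = 8
|ZH|² = (8−2)² + (2−5)² = 36 + 9 = 45
|ZJ|² = (8−11)² + (2−10)² = 9 + 64 = 73
Z is equidistant from F and G (both at squared distance 8), and every other site is strictly farther — so Z lies on the F–G Voronoi edge.

F and G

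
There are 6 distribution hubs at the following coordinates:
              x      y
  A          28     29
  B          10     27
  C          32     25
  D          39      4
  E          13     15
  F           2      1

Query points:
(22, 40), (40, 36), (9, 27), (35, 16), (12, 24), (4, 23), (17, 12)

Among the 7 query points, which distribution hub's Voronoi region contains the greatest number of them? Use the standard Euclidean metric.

B

(22, 40) — d² to each: A:157, B:313, C:325, D:1585, E:706, F:1921 → nearest is A
(40, 36) — d² to each: A:193, B:981, C:185, D:1025, E:1170, F:2669 → nearest is C
(9, 27) — d² to each: A:365, B:1, C:533, D:1429, E:160, F:725 → nearest is B
(35, 16) — d² to each: A:218, B:746, C:90, D:160, E:485, F:1314 → nearest is C
(12, 24) — d² to each: A:281, B:13, C:401, D:1129, E:82, F:629 → nearest is B
(4, 23) — d² to each: A:612, B:52, C:788, D:1586, E:145, F:488 → nearest is B
(17, 12) — d² to each: A:410, B:274, C:394, D:548, E:25, F:346 → nearest is E
Tally — A:1, B:3, C:2, E:1. B captures the most (3).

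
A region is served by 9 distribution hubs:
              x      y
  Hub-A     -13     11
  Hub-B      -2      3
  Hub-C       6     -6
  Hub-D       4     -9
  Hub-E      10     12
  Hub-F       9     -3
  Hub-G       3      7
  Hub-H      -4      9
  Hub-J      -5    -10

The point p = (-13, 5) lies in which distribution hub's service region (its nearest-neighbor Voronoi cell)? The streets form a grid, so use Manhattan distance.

Hub-A

d(p, Hub-A) = |-13−(-13)| + |5−11| = 0 + 6 = 6
d(p, Hub-B) = |-13−(-2)| + |5−3| = 11 + 2 = 13
d(p, Hub-C) = |-13−6| + |5−(-6)| = 19 + 11 = 30
d(p, Hub-D) = |-13−4| + |5−(-9)| = 17 + 14 = 31
d(p, Hub-E) = |-13−10| + |5−12| = 23 + 7 = 30
d(p, Hub-F) = |-13−9| + |5−(-3)| = 22 + 8 = 30
d(p, Hub-G) = |-13−3| + |5−7| = 16 + 2 = 18
d(p, Hub-H) = |-13−(-4)| + |5−9| = 9 + 4 = 13
d(p, Hub-J) = |-13−(-5)| + |5−(-10)| = 8 + 15 = 23
Hub-A is nearest.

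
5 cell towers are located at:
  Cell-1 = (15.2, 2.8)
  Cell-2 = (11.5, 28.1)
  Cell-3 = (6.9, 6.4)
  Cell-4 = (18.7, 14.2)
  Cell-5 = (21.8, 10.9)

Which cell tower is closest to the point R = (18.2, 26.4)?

Since √ is increasing, it suffices to compare squared distances:
d²(R, Cell-1) = (18.2−15.2)² + (26.4−2.8)² = 9 + 556.96 = 565.96
d²(R, Cell-2) = (18.2−11.5)² + (26.4−28.1)² = 44.89 + 2.89 = 47.78
d²(R, Cell-3) = (18.2−6.9)² + (26.4−6.4)² = 127.69 + 400 = 527.69
d²(R, Cell-4) = (18.2−18.7)² + (26.4−14.2)² = 0.25 + 148.84 = 149.09
d²(R, Cell-5) = (18.2−21.8)² + (26.4−10.9)² = 12.96 + 240.25 = 253.21
The smallest is to Cell-2, so R lies in the Voronoi region of Cell-2.

Cell-2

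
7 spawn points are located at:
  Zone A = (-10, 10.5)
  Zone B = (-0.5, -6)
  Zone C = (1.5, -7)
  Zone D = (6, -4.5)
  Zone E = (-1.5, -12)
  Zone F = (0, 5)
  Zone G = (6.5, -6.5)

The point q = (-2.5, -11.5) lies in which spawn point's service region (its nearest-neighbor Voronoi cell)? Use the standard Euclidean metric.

Since √ is increasing, it suffices to compare squared distances:
d²(q, Zone A) = (-2.5−(-10))² + (-11.5−10.5)² = 56.25 + 484 = 540.25
d²(q, Zone B) = (-2.5−(-0.5))² + (-11.5−(-6))² = 4 + 30.25 = 34.25
d²(q, Zone C) = (-2.5−1.5)² + (-11.5−(-7))² = 16 + 20.25 = 36.25
d²(q, Zone D) = (-2.5−6)² + (-11.5−(-4.5))² = 72.25 + 49 = 121.25
d²(q, Zone E) = (-2.5−(-1.5))² + (-11.5−(-12))² = 1 + 0.25 = 1.25
d²(q, Zone F) = (-2.5−0)² + (-11.5−5)² = 6.25 + 272.25 = 278.5
d²(q, Zone G) = (-2.5−6.5)² + (-11.5−(-6.5))² = 81 + 25 = 106
Zone E is nearest.

Zone E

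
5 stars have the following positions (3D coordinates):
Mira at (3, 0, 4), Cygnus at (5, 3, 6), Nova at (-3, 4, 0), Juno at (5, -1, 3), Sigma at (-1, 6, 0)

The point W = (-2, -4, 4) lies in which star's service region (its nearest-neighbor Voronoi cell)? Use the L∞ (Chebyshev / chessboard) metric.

Mira

d(W, Mira) = max(5, 4, 0) = 5
d(W, Cygnus) = max(7, 7, 2) = 7
d(W, Nova) = max(1, 8, 4) = 8
d(W, Juno) = max(7, 3, 1) = 7
d(W, Sigma) = max(1, 10, 4) = 10
The smallest is to Mira, so W lies in the Voronoi region of Mira.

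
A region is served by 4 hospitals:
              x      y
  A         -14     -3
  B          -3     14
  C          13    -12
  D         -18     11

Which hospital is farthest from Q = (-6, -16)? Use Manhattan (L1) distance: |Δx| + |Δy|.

d(Q,A) = |-6−(-14)| + |-16−(-3)| = 8 + 13 = 21
d(Q,B) = |-6−(-3)| + |-16−14| = 3 + 30 = 33
d(Q,C) = |-6−13| + |-16−(-12)| = 19 + 4 = 23
d(Q,D) = |-6−(-18)| + |-16−11| = 12 + 27 = 39
The largest is to D.

D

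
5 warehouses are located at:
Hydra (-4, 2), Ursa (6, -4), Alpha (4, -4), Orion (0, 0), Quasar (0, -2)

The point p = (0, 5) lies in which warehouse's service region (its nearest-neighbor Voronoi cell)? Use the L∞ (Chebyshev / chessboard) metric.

d(p, Hydra) = max(4, 3) = 4
d(p, Ursa) = max(6, 9) = 9
d(p, Alpha) = max(4, 9) = 9
d(p, Orion) = max(0, 5) = 5
d(p, Quasar) = max(0, 7) = 7
Hydra is nearest.

Hydra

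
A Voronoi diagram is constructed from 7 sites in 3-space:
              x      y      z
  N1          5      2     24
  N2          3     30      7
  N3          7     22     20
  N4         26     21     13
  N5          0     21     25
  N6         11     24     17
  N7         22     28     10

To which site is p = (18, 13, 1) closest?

N4

Compare squared distances (the ordering matches that of the actual distances):
|pN1|² = 169 + 121 + 529 = 819
|pN2|² = 225 + 289 + 36 = 550
|pN3|² = 121 + 81 + 361 = 563
|pN4|² = 64 + 64 + 144 = 272
|pN5|² = 324 + 64 + 576 = 964
|pN6|² = 49 + 121 + 256 = 426
|pN7|² = 16 + 225 + 81 = 322
The smallest is to N4, so p lies in the Voronoi region of N4.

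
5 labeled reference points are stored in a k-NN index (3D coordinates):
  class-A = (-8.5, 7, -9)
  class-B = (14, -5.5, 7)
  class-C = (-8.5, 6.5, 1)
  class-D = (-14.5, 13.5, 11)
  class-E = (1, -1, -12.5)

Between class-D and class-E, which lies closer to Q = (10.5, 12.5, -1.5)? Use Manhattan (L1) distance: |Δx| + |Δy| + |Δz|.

d(Q, class-D) = |10.5−(-14.5)| + |12.5−13.5| + |-1.5−11| = 25 + 1 + 12.5 = 38.5
d(Q, class-E) = |10.5−1| + |12.5−(-1)| + |-1.5−(-12.5)| = 9.5 + 13.5 + 11 = 34
38.5 > 34, so class-E is closer.

class-E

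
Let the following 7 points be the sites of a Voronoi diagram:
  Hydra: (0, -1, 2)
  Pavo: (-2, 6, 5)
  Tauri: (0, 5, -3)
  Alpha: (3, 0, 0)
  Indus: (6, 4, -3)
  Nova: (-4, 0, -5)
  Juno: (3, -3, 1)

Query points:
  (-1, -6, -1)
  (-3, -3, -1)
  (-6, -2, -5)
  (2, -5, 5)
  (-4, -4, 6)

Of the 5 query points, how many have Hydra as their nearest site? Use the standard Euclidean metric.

(-1, -6, -1) — d² to each: Hydra:35, Pavo:181, Tauri:126, Alpha:53, Indus:153, Nova:61, Juno:29 → nearest is Juno
(-3, -3, -1) — d² to each: Hydra:22, Pavo:118, Tauri:77, Alpha:46, Indus:134, Nova:26, Juno:40 → nearest is Hydra
(-6, -2, -5) — d² to each: Hydra:86, Pavo:180, Tauri:89, Alpha:110, Indus:184, Nova:8, Juno:118 → nearest is Nova
(2, -5, 5) — d² to each: Hydra:29, Pavo:137, Tauri:168, Alpha:51, Indus:161, Nova:161, Juno:21 → nearest is Juno
(-4, -4, 6) — d² to each: Hydra:41, Pavo:105, Tauri:178, Alpha:101, Indus:245, Nova:137, Juno:75 → nearest is Hydra
2 of the 5 points have Hydra as nearest.

2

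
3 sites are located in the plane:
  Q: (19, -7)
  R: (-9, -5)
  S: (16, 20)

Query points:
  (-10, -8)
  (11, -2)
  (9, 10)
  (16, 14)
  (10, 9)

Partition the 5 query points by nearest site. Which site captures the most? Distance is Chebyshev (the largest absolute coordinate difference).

S

(-10, -8) — d to each: Q:29, R:3, S:28 → nearest is R
(11, -2) — d to each: Q:8, R:20, S:22 → nearest is Q
(9, 10) — d to each: Q:17, R:18, S:10 → nearest is S
(16, 14) — d to each: Q:21, R:25, S:6 → nearest is S
(10, 9) — d to each: Q:16, R:19, S:11 → nearest is S
Tally — Q:1, R:1, S:3. S captures the most (3).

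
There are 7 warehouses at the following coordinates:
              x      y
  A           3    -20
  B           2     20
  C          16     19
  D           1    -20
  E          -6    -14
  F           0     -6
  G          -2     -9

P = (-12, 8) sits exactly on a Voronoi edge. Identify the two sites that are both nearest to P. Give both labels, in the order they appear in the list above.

B and F

Squared distances from P to each site:
|PA|² = (-12−3)² + (8−(-20))² = 225 + 784 = 1009
|PB|² = (-12−2)² + (8−20)² = 196 + 144 = 340
|PC|² = (-12−16)² + (8−19)² = 784 + 121 = 905
|PD|² = (-12−1)² + (8−(-20))² = 169 + 784 = 953
|PE|² = (-12−(-6))² + (8−(-14))² = 36 + 484 = 520
|PF|² = (-12−0)² + (8−(-6))² = 144 + 196 = 340
|PG|² = (-12−(-2))² + (8−(-9))² = 100 + 289 = 389
P is equidistant from B and F (both at squared distance 340), and every other site is strictly farther — so P lies on the B–F Voronoi edge.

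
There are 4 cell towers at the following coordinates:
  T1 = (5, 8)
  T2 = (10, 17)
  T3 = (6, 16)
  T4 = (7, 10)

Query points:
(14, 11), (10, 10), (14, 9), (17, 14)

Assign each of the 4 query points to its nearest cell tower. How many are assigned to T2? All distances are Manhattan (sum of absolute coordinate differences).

(14, 11) — d to each: T1:12, T2:10, T3:13, T4:8 → nearest is T4
(10, 10) — d to each: T1:7, T2:7, T3:10, T4:3 → nearest is T4
(14, 9) — d to each: T1:10, T2:12, T3:15, T4:8 → nearest is T4
(17, 14) — d to each: T1:18, T2:10, T3:13, T4:14 → nearest is T2
1 of the 4 points has T2 as nearest.

1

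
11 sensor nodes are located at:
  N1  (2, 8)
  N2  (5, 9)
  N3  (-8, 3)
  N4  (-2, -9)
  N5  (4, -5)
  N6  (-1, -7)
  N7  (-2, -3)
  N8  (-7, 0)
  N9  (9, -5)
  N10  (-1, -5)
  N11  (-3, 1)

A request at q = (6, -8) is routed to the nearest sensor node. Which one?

Since √ is increasing, it suffices to compare squared distances:
|qN1|² = (6−2)² + (-8−8)² = 16 + 256 = 272
|qN2|² = (6−5)² + (-8−9)² = 1 + 289 = 290
|qN3|² = (6−(-8))² + (-8−3)² = 196 + 121 = 317
|qN4|² = (6−(-2))² + (-8−(-9))² = 64 + 1 = 65
|qN5|² = (6−4)² + (-8−(-5))² = 4 + 9 = 13
|qN6|² = (6−(-1))² + (-8−(-7))² = 49 + 1 = 50
|qN7|² = (6−(-2))² + (-8−(-3))² = 64 + 25 = 89
|qN8|² = (6−(-7))² + (-8−0)² = 169 + 64 = 233
|qN9|² = (6−9)² + (-8−(-5))² = 9 + 9 = 18
d²(q, N10) = (6−(-1))² + (-8−(-5))² = 49 + 9 = 58
d²(q, N11) = (6−(-3))² + (-8−1)² = 81 + 81 = 162
Minimum is at N5.

N5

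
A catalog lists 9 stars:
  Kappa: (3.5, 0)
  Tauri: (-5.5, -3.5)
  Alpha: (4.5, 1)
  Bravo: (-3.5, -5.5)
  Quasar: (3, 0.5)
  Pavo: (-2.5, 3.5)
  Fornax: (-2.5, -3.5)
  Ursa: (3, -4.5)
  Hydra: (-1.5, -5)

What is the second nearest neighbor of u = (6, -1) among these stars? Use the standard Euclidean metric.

Kappa

Since √ is increasing, it suffices to compare squared distances:
d²(u, Kappa) = 6.25 + 1 = 7.25
d²(u, Tauri) = 132.25 + 6.25 = 138.5
d²(u, Alpha) = 2.25 + 4 = 6.25
d²(u, Bravo) = 90.25 + 20.25 = 110.5
d²(u, Quasar) = 9 + 2.25 = 11.25
d²(u, Pavo) = 72.25 + 20.25 = 92.5
d²(u, Fornax) = 72.25 + 6.25 = 78.5
d²(u, Ursa) = 9 + 12.25 = 21.25
d²(u, Hydra) = 56.25 + 16 = 72.25
Sorted ascending: Alpha, Kappa, Quasar, … — the second-nearest is Kappa.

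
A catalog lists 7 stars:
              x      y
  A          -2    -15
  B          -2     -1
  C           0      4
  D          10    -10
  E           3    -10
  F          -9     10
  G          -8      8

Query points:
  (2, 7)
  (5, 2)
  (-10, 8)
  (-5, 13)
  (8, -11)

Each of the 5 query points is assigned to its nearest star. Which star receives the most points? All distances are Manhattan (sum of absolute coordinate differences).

(2, 7) — d to each: A:26, B:12, C:5, D:25, E:18, F:14, G:11 → nearest is C
(5, 2) — d to each: A:24, B:10, C:7, D:17, E:14, F:22, G:19 → nearest is C
(-10, 8) — d to each: A:31, B:17, C:14, D:38, E:31, F:3, G:2 → nearest is G
(-5, 13) — d to each: A:31, B:17, C:14, D:38, E:31, F:7, G:8 → nearest is F
(8, -11) — d to each: A:14, B:20, C:23, D:3, E:6, F:38, G:35 → nearest is D
Tally — C:2, D:1, F:1, G:1. C captures the most (2).

C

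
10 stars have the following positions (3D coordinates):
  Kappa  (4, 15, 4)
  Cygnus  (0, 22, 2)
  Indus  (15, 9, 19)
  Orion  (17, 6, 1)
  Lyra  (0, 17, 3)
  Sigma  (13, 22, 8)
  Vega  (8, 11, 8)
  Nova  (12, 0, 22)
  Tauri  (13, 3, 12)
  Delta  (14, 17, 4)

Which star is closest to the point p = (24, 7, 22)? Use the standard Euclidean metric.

Indus

Since √ is increasing, it suffices to compare squared distances:
d²(p, Kappa) = 400 + 64 + 324 = 788
d²(p, Cygnus) = 576 + 225 + 400 = 1201
d²(p, Indus) = 81 + 4 + 9 = 94
d²(p, Orion) = 49 + 1 + 441 = 491
d²(p, Lyra) = 576 + 100 + 361 = 1037
d²(p, Sigma) = 121 + 225 + 196 = 542
d²(p, Vega) = 256 + 16 + 196 = 468
d²(p, Nova) = 144 + 49 + 0 = 193
d²(p, Tauri) = 121 + 16 + 100 = 237
d²(p, Delta) = 100 + 100 + 324 = 524
Indus is nearest.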